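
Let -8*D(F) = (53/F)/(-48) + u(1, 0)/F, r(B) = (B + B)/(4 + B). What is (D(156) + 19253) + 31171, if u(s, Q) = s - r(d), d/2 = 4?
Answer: 1006866455/19968 ≈ 50424.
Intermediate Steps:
d = 8 (d = 2*4 = 8)
r(B) = 2*B/(4 + B) (r(B) = (2*B)/(4 + B) = 2*B/(4 + B))
u(s, Q) = -4/3 + s (u(s, Q) = s - 2*8/(4 + 8) = s - 2*8/12 = s - 1*4/3 = s - 4/3 = -4/3 + s)
D(F) = 23/(128*F) (D(F) = -((53/F)/(-48) + (-4/3 + 1)/F)/8 = -((53/F)*(-1/48) - 1/(3*F))/8 = -(-53/(48*F) - 1/(3*F))/8 = -(-23)/(128*F) = 23/(128*F))
(D(156) + 19253) + 31171 = ((23/128)/156 + 19253) + 31171 = ((23/128)*(1/156) + 19253) + 31171 = (23/19968 + 19253) + 31171 = 384443927/19968 + 31171 = 1006866455/19968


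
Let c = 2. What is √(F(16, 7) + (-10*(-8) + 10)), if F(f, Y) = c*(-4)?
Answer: √82 ≈ 9.0554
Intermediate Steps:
F(f, Y) = -8 (F(f, Y) = 2*(-4) = -8)
√(F(16, 7) + (-10*(-8) + 10)) = √(-8 + (-10*(-8) + 10)) = √(-8 + (80 + 10)) = √(-8 + 90) = √82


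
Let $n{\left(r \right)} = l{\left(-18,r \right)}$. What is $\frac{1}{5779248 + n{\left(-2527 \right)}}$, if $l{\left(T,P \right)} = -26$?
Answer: $\frac{1}{5779222} \approx 1.7303 \cdot 10^{-7}$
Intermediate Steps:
$n{\left(r \right)} = -26$
$\frac{1}{5779248 + n{\left(-2527 \right)}} = \frac{1}{5779248 - 26} = \frac{1}{5779222}$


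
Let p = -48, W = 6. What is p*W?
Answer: -288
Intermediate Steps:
p*W = -48*6 = -288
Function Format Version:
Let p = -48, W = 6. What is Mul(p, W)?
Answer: -288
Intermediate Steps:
Mul(p, W) = Mul(-48, 6) = -288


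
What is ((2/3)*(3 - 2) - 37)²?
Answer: 11881/9 ≈ 1320.1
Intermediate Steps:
((2/3)*(3 - 2) - 37)² = (((⅓)*2)*1 - 37)² = ((⅔)*1 - 37)² = (⅔ - 37)² = (-109/3)² = 11881/9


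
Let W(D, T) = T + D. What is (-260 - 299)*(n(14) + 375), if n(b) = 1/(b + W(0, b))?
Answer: -5870059/28 ≈ -2.0965e+5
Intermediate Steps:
W(D, T) = D + T
n(b) = 1/(2*b) (n(b) = 1/(b + (0 + b)) = 1/(b + b) = 1/(2*b))
(-260 - 299)*(n(14) + 375) = (-260 - 299)*((½)/14 + 375) = -559*((½)*(1/14) + 375) = -559*(1/28 + 375) = -559*10501/28 = -5870059/28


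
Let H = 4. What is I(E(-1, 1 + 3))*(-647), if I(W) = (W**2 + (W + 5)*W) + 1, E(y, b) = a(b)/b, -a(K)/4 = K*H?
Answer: -280151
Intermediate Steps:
a(K) = -16*K (a(K) = -4*K*4 = -16*K)
E(y, b) = -16 (E(y, b) = (-16*b)/b = -16)
I(W) = 1 + W**2 + W*(5 + W) (I(W) = (W**2 + (5 + W)*W) + 1 = (W**2 + W*(5 + W)) + 1 = 1 + W**2 + W*(5 + W))
I(E(-1, 1 + 3))*(-647) = (1 + 2*(-16)**2 + 5*(-16))*(-647) = (1 + 2*256 - 80)*(-647) = (1 + 512 - 80)*(-647) = 433*(-647) = -280151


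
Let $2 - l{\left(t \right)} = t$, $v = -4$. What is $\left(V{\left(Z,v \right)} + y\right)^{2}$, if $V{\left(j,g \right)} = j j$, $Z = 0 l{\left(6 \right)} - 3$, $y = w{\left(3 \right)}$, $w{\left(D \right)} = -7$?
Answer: $4$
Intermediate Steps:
$l{\left(t \right)} = 2 - t$
$y = -7$
$Z = -3$ ($Z = 0 \left(2 - 6\right) - 3 = 0 \left(-4\right) - 3 = 0 - 3 = -3$)
$V{\left(j,g \right)} = j^{2}$
$\left(V{\left(Z,v \right)} + y\right)^{2} = \left(\left(-3\right)^{2} - 7\right)^{2} = \left(9 - 7\right)^{2} = 2^{2} = 4$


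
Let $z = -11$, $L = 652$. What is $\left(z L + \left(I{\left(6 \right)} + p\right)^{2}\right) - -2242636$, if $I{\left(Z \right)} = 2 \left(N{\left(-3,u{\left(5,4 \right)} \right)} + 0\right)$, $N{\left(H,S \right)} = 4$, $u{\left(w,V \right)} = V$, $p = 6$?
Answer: $2235660$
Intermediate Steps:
$I{\left(Z \right)} = 8$ ($I{\left(Z \right)} = 2 \left(4 + 0\right) = 2 \cdot 4 = 8$)
$\left(z L + \left(I{\left(6 \right)} + p\right)^{2}\right) - -2242636 = \left(\left(-11\right) 652 + \left(8 + 6\right)^{2}\right) - -2242636 = \left(-7172 + 14^{2}\right) + 2242636 = \left(-7172 + 196\right) + 2242636 = -6976 + 2242636 = 2235660$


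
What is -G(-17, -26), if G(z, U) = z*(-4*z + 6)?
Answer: 1258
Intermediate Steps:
G(z, U) = z*(6 - 4*z)
-G(-17, -26) = -2*(-17)*(3 - 2*(-17)) = -2*(-17)*(3 + 34) = -2*(-17)*37 = -1*(-1258) = 1258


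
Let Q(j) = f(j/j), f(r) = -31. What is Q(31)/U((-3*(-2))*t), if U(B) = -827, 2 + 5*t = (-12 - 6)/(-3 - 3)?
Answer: 31/827 ≈ 0.037485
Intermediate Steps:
t = ⅕ (t = -⅖ + ((-12 - 6)/(-3 - 3))/5 = -⅖ + (-18/(-6))/5 = -⅖ + (-18*(-⅙))/5 = -⅖ + (⅕)*3 = -⅖ + ⅗ = ⅕ ≈ 0.20000)
Q(j) = -31
Q(31)/U((-3*(-2))*t) = -31/(-827) = -31*(-1/827) = 31/827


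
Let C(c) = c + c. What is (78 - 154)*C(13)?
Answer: -1976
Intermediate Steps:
C(c) = 2*c
(78 - 154)*C(13) = (78 - 154)*(2*13) = -76*26 = -1976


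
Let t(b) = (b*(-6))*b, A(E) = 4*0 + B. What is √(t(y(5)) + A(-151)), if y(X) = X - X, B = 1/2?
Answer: √2/2 ≈ 0.70711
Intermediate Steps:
B = ½ ≈ 0.50000
A(E) = ½ (A(E) = 4*0 + ½ = 0 + ½ = ½)
y(X) = 0
t(b) = -6*b² (t(b) = (-6*b)*b = -6*b²)
√(t(y(5)) + A(-151)) = √(-6*0² + ½) = √(-6*0 + ½) = √(0 + ½) = √(½) = √2/2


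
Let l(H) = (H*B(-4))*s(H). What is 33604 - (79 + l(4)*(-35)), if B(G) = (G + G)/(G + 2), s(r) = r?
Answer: 35765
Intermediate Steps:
B(G) = 2*G/(2 + G) (B(G) = (2*G)/(2 + G) = 2*G/(2 + G))
l(H) = 4*H² (l(H) = (H*(2*(-4)/(2 - 4)))*H = (H*(2*(-4)/(-2)))*H = (H*(2*(-4)*(-½)))*H = (H*4)*H = (4*H)*H = 4*H²)
33604 - (79 + l(4)*(-35)) = 33604 - (79 + (4*4²)*(-35)) = 33604 - (79 + (4*16)*(-35)) = 33604 - (79 + 64*(-35)) = 33604 - (79 - 2240) = 33604 - 1*(-2161) = 33604 + 2161 = 35765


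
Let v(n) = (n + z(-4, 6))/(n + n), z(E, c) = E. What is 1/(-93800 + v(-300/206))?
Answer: -150/14069719 ≈ -1.0661e-5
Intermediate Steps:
v(n) = (-4 + n)/(2*n) (v(n) = (n - 4)/(n + n) = (-4 + n)/((2*n)) = (-4 + n)*(1/(2*n)) = (-4 + n)/(2*n))
1/(-93800 + v(-300/206)) = 1/(-93800 + (-4 - 300/206)/(2*((-300/206)))) = 1/(-93800 + (-4 - 300*1/206)/(2*((-300*1/206)))) = 1/(-93800 + (-4 - 150/103)/(2*(-150/103))) = 1/(-93800 + (1/2)*(-103/150)*(-562/103)) = 1/(-93800 + 281/150) = 1/(-14069719/150) = -150/14069719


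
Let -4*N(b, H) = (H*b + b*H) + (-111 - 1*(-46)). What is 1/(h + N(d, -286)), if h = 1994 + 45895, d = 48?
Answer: 4/219077 ≈ 1.8258e-5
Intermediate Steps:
N(b, H) = 65/4 - H*b/2 (N(b, H) = -((H*b + b*H) + (-111 - 1*(-46)))/4 = -((H*b + H*b) + (-111 + 46))/4 = -(2*H*b - 65)/4 = -(-65 + 2*H*b)/4 = 65/4 - H*b/2)
h = 47889
1/(h + N(d, -286)) = 1/(47889 + (65/4 - ½*(-286)*48)) = 1/(47889 + (65/4 + 6864)) = 1/(47889 + 27521/4) = 1/(219077/4) = 4/219077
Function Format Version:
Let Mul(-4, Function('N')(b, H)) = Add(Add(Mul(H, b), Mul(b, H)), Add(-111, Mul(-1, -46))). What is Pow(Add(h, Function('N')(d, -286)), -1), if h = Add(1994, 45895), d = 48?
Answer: Rational(4, 219077) ≈ 1.8258e-5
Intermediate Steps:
Function('N')(b, H) = Add(Rational(65, 4), Mul(Rational(-1, 2), H, b)) (Function('N')(b, H) = Mul(Rational(-1, 4), Add(Add(Mul(H, b), Mul(b, H)), Add(-111, Mul(-1, -46)))) = Mul(Rational(-1, 4), Add(Add(Mul(H, b), Mul(H, b)), Add(-111, 46))) = Mul(Rational(-1, 4), Add(Mul(2, H, b), -65)) = Mul(Rational(-1, 4), Add(-65, Mul(2, H, b))) = Add(Rational(65, 4), Mul(Rational(-1, 2), H, b)))
h = 47889
Pow(Add(h, Function('N')(d, -286)), -1) = Pow(Add(47889, Add(Rational(65, 4), Mul(Rational(-1, 2), -286, 48))), -1) = Pow(Add(47889, Add(Rational(65, 4), 6864)), -1) = Pow(Add(47889, Rational(27521, 4)), -1) = Pow(Rational(219077, 4), -1) = Rational(4, 219077)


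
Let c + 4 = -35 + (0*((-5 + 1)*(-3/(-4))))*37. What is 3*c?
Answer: -117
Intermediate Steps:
c = -39 (c = -4 + (-35 + (0*((-5 + 1)*(-3/(-4))))*37) = -4 + (-35 + (0*(-(-12)*(-1)/4))*37) = -4 + (-35 + (0*(-4*¾))*37) = -4 + (-35 + (0*(-3))*37) = -4 + (-35 + 0*37) = -4 + (-35 + 0) = -4 - 35 = -39)
3*c = 3*(-39) = -117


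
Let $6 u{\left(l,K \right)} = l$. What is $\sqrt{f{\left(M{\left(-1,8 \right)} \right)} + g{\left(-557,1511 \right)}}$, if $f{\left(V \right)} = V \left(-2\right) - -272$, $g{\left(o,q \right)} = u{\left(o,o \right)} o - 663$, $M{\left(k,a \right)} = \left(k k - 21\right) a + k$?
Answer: $\frac{\sqrt{1859010}}{6} \approx 227.24$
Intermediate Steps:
$u{\left(l,K \right)} = \frac{l}{6}$
$M{\left(k,a \right)} = k + a \left(-21 + k^{2}\right)$ ($M{\left(k,a \right)} = \left(k^{2} - 21\right) a + k = \left(-21 + k^{2}\right) a + k = a \left(-21 + k^{2}\right) + k = k + a \left(-21 + k^{2}\right)$)
$g{\left(o,q \right)} = -663 + \frac{o^{2}}{6}$ ($g{\left(o,q \right)} = \frac{o}{6} o - 663 = \frac{o^{2}}{6} - 663 = -663 + \frac{o^{2}}{6}$)
$f{\left(V \right)} = 272 - 2 V$ ($f{\left(V \right)} = - 2 V + 272 = 272 - 2 V$)
$\sqrt{f{\left(M{\left(-1,8 \right)} \right)} + g{\left(-557,1511 \right)}} = \sqrt{\left(272 - 2 \left(-1 - 168 + 8 \left(-1\right)^{2}\right)\right) - \left(663 - \frac{\left(-557\right)^{2}}{6}\right)} = \sqrt{\left(272 - 2 \left(-1 - 168 + 8 \cdot 1\right)\right) + \left(-663 + \frac{1}{6} \cdot 310249\right)} = \sqrt{\left(272 - 2 \left(-1 - 168 + 8\right)\right) + \left(-663 + \frac{310249}{6}\right)} = \sqrt{\left(272 - -322\right) + \frac{306271}{6}} = \sqrt{\left(272 + 322\right) + \frac{306271}{6}} = \sqrt{594 + \frac{306271}{6}} = \sqrt{\frac{309835}{6}} = \frac{\sqrt{1859010}}{6}$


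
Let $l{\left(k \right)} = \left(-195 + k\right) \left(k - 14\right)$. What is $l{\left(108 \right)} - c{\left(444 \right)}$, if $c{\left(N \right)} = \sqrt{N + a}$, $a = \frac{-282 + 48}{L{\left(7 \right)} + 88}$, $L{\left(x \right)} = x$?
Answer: $-8178 - \frac{\sqrt{3984870}}{95} \approx -8199.0$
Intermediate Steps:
$a = - \frac{234}{95}$ ($a = \frac{-282 + 48}{7 + 88} = - \frac{234}{95} \approx -2.4632$)
$l{\left(k \right)} = \left(-195 + k\right) \left(-14 + k\right)$
$c{\left(N \right)} = \sqrt{- \frac{234}{95} + N}$ ($c{\left(N \right)} = \sqrt{N - \frac{234}{95}} = \sqrt{- \frac{234}{95} + N}$)
$l{\left(108 \right)} - c{\left(444 \right)} = \left(2730 + 108^{2} - 22572\right) - \frac{\sqrt{-22230 + 9025 \cdot 444}}{95} = \left(2730 + 11664 - 22572\right) - \frac{\sqrt{-22230 + 4007100}}{95} = -8178 - \frac{\sqrt{3984870}}{95}$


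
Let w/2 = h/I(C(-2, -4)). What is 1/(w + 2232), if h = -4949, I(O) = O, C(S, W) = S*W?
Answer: 4/3979 ≈ 0.0010053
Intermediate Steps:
w = -4949/4 (w = 2*(-4949/((-2*(-4)))) = 2*(-4949/8) = -4949/4 ≈ -1237.3)
1/(w + 2232) = 1/(-4949/4 + 2232) = 1/(3979/4) = 4/3979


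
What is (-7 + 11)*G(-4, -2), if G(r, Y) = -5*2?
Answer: -40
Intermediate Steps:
G(r, Y) = -10
(-7 + 11)*G(-4, -2) = (-7 + 11)*(-10) = 4*(-10) = -40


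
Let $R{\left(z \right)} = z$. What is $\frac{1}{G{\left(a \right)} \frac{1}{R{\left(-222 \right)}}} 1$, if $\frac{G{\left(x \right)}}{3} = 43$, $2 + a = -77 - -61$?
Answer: $- \frac{74}{43} \approx -1.7209$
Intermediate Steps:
$a = -18$ ($a = -2 - 16 = -18$)
$G{\left(x \right)} = 129$ ($G{\left(x \right)} = 3 \cdot 43 = 129$)
$\frac{1}{G{\left(a \right)} \frac{1}{R{\left(-222 \right)}}} 1 = \frac{1}{129 \frac{1}{-222}} \cdot 1 = \frac{1}{129 \left(- \frac{1}{222}\right)} 1 = \frac{1}{- \frac{43}{74}} \cdot 1 = \left(- \frac{74}{43}\right) 1 = - \frac{74}{43}$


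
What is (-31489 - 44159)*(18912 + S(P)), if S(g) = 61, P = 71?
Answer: -1435269504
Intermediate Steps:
(-31489 - 44159)*(18912 + S(P)) = (-31489 - 44159)*(18912 + 61) = -75648*18973 = -1435269504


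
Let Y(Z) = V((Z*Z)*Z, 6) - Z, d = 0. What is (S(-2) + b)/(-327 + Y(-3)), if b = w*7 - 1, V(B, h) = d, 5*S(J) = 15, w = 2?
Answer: -4/81 ≈ -0.049383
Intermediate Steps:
S(J) = 3 (S(J) = (⅕)*15 = 3)
V(B, h) = 0
b = 13 (b = 2*7 - 1 = 14 - 1 = 13)
Y(Z) = -Z (Y(Z) = 0 - Z = -Z)
(S(-2) + b)/(-327 + Y(-3)) = (3 + 13)/(-327 - 1*(-3)) = 16/(-327 + 3) = 16/(-324) = 16*(-1/324) = -4/81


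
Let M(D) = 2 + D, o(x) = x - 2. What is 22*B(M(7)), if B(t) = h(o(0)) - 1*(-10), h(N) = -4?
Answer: 132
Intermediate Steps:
o(x) = -2 + x
B(t) = 6 (B(t) = -4 - 1*(-10) = -4 + 10 = 6)
22*B(M(7)) = 22*6 = 132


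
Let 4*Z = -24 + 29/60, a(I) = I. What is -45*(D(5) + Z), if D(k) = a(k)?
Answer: 633/16 ≈ 39.563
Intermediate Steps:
Z = -1411/240 (Z = (-24 + 29/60)/4 = (¼)*(-1411/60) = -1411/240 ≈ -5.8792)
D(k) = k
-45*(D(5) + Z) = -45*(5 - 1411/240) = -45*(-211/240) = 633/16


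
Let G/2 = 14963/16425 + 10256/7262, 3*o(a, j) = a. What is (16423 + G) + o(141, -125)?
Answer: 982534328356/59639175 ≈ 16475.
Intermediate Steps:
o(a, j) = a/3
G = 277116106/59639175 (G = 2*(14963/16425 + 10256/7262) = 2*(14963*(1/16425) + 10256*(1/7262)) = 2*(14963/16425 + 5128/3631) = 2*(138558053/59639175) = 277116106/59639175 ≈ 4.6465)
(16423 + G) + o(141, -125) = (16423 + 277116106/59639175) + (⅓)*141 = 979731287131/59639175 + 47 = 982534328356/59639175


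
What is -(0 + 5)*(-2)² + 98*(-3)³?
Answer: -2666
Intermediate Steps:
-(0 + 5)*(-2)² + 98*(-3)³ = -5*4 + 98*(-27) = -1*20 - 2646 = -20 - 2646 = -2666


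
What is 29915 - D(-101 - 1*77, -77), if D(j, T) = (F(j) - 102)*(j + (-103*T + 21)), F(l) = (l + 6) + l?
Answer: 3543763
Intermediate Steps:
F(l) = 6 + 2*l (F(l) = (6 + l) + l = 6 + 2*l)
D(j, T) = (-96 + 2*j)*(21 + j - 103*T) (D(j, T) = ((6 + 2*j) - 102)*(j + (-103*T + 21)) = (-96 + 2*j)*(j + (21 - 103*T)) = (-96 + 2*j)*(21 + j - 103*T))
29915 - D(-101 - 1*77, -77) = 29915 - (-2016 - 54*(-101 - 1*77) + 2*(-101 - 1*77)**2 + 9888*(-77) - 206*(-77)*(-101 - 1*77)) = 29915 - (-2016 - 54*(-101 - 77) + 2*(-101 - 77)**2 - 761376 - 206*(-77)*(-101 - 77)) = 29915 - (-2016 - 54*(-178) + 2*(-178)**2 - 761376 - 206*(-77)*(-178)) = 29915 - (-2016 + 9612 + 2*31684 - 761376 - 2823436) = 29915 - (-2016 + 9612 + 63368 - 761376 - 2823436) = 29915 - 1*(-3513848) = 29915 + 3513848 = 3543763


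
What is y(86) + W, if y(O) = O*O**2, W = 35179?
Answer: 671235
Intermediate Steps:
y(O) = O**3
y(86) + W = 86**3 + 35179 = 636056 + 35179 = 671235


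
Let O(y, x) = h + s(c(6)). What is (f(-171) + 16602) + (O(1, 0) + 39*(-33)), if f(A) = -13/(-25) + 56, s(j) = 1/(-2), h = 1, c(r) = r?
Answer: 768601/50 ≈ 15372.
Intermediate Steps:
s(j) = -½
O(y, x) = ½ (O(y, x) = 1 - ½ = ½)
f(A) = 1413/25 (f(A) = -13*(-1/25) + 56 = 13/25 + 56 = 1413/25)
(f(-171) + 16602) + (O(1, 0) + 39*(-33)) = (1413/25 + 16602) + (½ + 39*(-33)) = 416463/25 + (½ - 1287) = 416463/25 - 2573/2 = 768601/50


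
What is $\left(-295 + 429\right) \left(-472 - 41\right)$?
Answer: $-68742$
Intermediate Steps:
$\left(-295 + 429\right) \left(-472 - 41\right) = 134 \left(-472 + \left(-45 + 4\right)\right) = 134 \left(-472 - 41\right) = 134 \left(-513\right) = -68742$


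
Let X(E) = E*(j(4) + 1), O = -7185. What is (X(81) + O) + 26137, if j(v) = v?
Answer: 19357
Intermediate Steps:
X(E) = 5*E (X(E) = E*(4 + 1) = E*5 = 5*E)
(X(81) + O) + 26137 = (5*81 - 7185) + 26137 = (405 - 7185) + 26137 = -6780 + 26137 = 19357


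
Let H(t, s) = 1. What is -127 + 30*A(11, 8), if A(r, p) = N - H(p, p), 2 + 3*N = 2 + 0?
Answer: -157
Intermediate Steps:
N = 0 (N = -2/3 + (2 + 0)/3 = -2/3 + (1/3)*2 = -2/3 + 2/3 = 0)
A(r, p) = -1 (A(r, p) = 0 - 1*1 = 0 - 1 = -1)
-127 + 30*A(11, 8) = -127 + 30*(-1) = -127 - 30 = -157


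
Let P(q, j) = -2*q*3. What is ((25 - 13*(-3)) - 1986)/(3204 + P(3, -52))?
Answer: -961/1593 ≈ -0.60326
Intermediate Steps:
P(q, j) = -6*q
((25 - 13*(-3)) - 1986)/(3204 + P(3, -52)) = ((25 - 13*(-3)) - 1986)/(3204 - 6*3) = ((25 + 39) - 1986)/(3204 - 18) = (64 - 1986)/3186 = -1922*1/3186 = -961/1593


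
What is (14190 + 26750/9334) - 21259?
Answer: -32977648/4667 ≈ -7066.1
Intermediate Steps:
(14190 + 26750/9334) - 21259 = (14190 + 26750*(1/9334)) - 21259 = (14190 + 13375/4667) - 21259 = 66238105/4667 - 21259 = -32977648/4667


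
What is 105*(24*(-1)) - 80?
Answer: -2600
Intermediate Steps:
105*(24*(-1)) - 80 = 105*(-24) - 80 = -2520 - 80 = -2600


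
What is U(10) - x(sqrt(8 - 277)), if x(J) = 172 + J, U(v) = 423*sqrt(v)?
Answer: -172 + 423*sqrt(10) - I*sqrt(269) ≈ 1165.6 - 16.401*I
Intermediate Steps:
U(10) - x(sqrt(8 - 277)) = 423*sqrt(10) - (172 + sqrt(8 - 277)) = 423*sqrt(10) - (172 + sqrt(-269)) = 423*sqrt(10) - (172 + I*sqrt(269)) = 423*sqrt(10) + (-172 - I*sqrt(269)) = -172 + 423*sqrt(10) - I*sqrt(269)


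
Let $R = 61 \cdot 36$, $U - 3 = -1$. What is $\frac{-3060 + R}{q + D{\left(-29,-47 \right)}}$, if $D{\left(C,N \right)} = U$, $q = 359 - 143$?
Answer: $- \frac{432}{109} \approx -3.9633$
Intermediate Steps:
$q = 216$ ($q = 359 - 143 = 216$)
$U = 2$ ($U = 3 - 1 = 2$)
$R = 2196$
$D{\left(C,N \right)} = 2$
$\frac{-3060 + R}{q + D{\left(-29,-47 \right)}} = \frac{-3060 + 2196}{216 + 2} = - \frac{864}{218} = \left(-864\right) \frac{1}{218} = - \frac{432}{109}$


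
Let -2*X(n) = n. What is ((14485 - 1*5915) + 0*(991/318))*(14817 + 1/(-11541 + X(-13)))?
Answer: 2929340589470/23069 ≈ 1.2698e+8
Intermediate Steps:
X(n) = -n/2
((14485 - 1*5915) + 0*(991/318))*(14817 + 1/(-11541 + X(-13))) = ((14485 - 1*5915) + 0*(991/318))*(14817 + 1/(-11541 - 1/2*(-13))) = ((14485 - 5915) + 0*(991*(1/318)))*(14817 + 1/(-11541 + 13/2)) = (8570 + 0*(991/318))*(14817 + 1/(-23069/2)) = (8570 + 0)*(14817 - 2/23069) = 8570*(341813371/23069) = 2929340589470/23069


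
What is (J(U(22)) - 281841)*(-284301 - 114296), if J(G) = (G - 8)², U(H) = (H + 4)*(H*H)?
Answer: -62928076869195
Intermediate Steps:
U(H) = H²*(4 + H) (U(H) = (4 + H)*H² = H²*(4 + H))
J(G) = (-8 + G)²
(J(U(22)) - 281841)*(-284301 - 114296) = ((-8 + 22²*(4 + 22))² - 281841)*(-284301 - 114296) = ((-8 + 484*26)² - 281841)*(-398597) = ((-8 + 12584)² - 281841)*(-398597) = (12576² - 281841)*(-398597) = (158155776 - 281841)*(-398597) = 157873935*(-398597) = -62928076869195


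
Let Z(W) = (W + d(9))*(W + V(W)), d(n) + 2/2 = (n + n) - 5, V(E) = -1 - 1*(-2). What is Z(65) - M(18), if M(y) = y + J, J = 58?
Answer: 5006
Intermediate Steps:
M(y) = 58 + y (M(y) = y + 58 = 58 + y)
V(E) = 1 (V(E) = -1 + 2 = 1)
d(n) = -6 + 2*n (d(n) = -1 + ((n + n) - 5) = -1 + (2*n - 5) = -1 + (-5 + 2*n) = -6 + 2*n)
Z(W) = (1 + W)*(12 + W) (Z(W) = (W + (-6 + 2*9))*(W + 1) = (W + (-6 + 18))*(1 + W) = (W + 12)*(1 + W) = (12 + W)*(1 + W) = (1 + W)*(12 + W))
Z(65) - M(18) = (12 + 65² + 13*65) - (58 + 18) = (12 + 4225 + 845) - 1*76 = 5082 - 76 = 5006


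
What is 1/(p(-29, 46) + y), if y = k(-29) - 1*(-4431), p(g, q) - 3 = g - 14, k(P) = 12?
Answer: 1/4403 ≈ 0.00022712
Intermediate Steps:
p(g, q) = -11 + g (p(g, q) = 3 + (g - 14) = 3 + (-14 + g) = -11 + g)
y = 4443 (y = 12 - 1*(-4431) = 12 + 4431 = 4443)
1/(p(-29, 46) + y) = 1/((-11 - 29) + 4443) = 1/(-40 + 4443) = 1/4403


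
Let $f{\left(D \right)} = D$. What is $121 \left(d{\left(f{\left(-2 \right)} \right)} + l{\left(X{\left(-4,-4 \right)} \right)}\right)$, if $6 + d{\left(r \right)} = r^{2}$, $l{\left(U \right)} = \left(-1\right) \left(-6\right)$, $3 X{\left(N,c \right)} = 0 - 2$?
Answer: $484$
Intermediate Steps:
$X{\left(N,c \right)} = - \frac{2}{3}$ ($X{\left(N,c \right)} = \frac{0 - 2}{3} = \frac{1}{3} \left(-2\right) = - \frac{2}{3}$)
$l{\left(U \right)} = 6$
$d{\left(r \right)} = -6 + r^{2}$
$121 \left(d{\left(f{\left(-2 \right)} \right)} + l{\left(X{\left(-4,-4 \right)} \right)}\right) = 121 \left(\left(-6 + \left(-2\right)^{2}\right) + 6\right) = 121 \left(\left(-6 + 4\right) + 6\right) = 121 \left(-2 + 6\right) = 121 \cdot 4 = 484$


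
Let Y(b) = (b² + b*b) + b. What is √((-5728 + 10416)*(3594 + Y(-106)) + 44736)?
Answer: 8*√1902269 ≈ 11034.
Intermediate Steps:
Y(b) = b + 2*b² (Y(b) = (b² + b²) + b = 2*b² + b = b + 2*b²)
√((-5728 + 10416)*(3594 + Y(-106)) + 44736) = √((-5728 + 10416)*(3594 - 106*(1 + 2*(-106))) + 44736) = √(4688*(3594 - 106*(1 - 212)) + 44736) = √(4688*(3594 - 106*(-211)) + 44736) = √(4688*(3594 + 22366) + 44736) = √(4688*25960 + 44736) = √(121700480 + 44736) = √121745216 = 8*√1902269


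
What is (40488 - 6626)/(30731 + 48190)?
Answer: 33862/78921 ≈ 0.42906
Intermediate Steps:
(40488 - 6626)/(30731 + 48190) = 33862/78921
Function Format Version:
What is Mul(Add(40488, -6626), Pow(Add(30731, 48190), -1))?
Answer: Rational(33862, 78921) ≈ 0.42906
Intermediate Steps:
Mul(Add(40488, -6626), Pow(Add(30731, 48190), -1)) = Mul(33862, Pow(78921, -1)) = Mul(33862, Rational(1, 78921)) = Rational(33862, 78921)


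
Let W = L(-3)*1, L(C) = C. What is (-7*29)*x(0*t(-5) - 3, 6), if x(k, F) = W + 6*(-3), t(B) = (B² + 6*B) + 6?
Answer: 4263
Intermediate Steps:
t(B) = 6 + B² + 6*B
W = -3 (W = -3*1 = -3)
x(k, F) = -21 (x(k, F) = -3 + 6*(-3) = -3 - 18 = -21)
(-7*29)*x(0*t(-5) - 3, 6) = -7*29*(-21) = -203*(-21) = 4263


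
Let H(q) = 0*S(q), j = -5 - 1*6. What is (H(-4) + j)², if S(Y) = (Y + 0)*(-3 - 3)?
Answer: 121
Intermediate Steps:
j = -11 (j = -5 - 6 = -11)
S(Y) = -6*Y (S(Y) = Y*(-6) = -6*Y)
H(q) = 0 (H(q) = 0*(-6*q) = 0)
(H(-4) + j)² = (0 - 11)² = (-11)² = 121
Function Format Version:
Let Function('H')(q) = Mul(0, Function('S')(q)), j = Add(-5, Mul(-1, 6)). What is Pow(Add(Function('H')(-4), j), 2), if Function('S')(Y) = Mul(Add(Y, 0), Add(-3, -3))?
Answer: 121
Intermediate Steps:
j = -11 (j = Add(-5, -6) = -11)
Function('S')(Y) = Mul(-6, Y) (Function('S')(Y) = Mul(Y, -6) = Mul(-6, Y))
Function('H')(q) = 0 (Function('H')(q) = Mul(0, Mul(-6, q)) = 0)
Pow(Add(Function('H')(-4), j), 2) = Pow(Add(0, -11), 2) = Pow(-11, 2) = 121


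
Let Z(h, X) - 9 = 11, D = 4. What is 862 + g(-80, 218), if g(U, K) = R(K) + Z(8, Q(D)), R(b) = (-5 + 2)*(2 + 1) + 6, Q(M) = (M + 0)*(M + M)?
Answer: 879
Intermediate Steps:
Q(M) = 2*M² (Q(M) = M*(2*M) = 2*M²)
Z(h, X) = 20 (Z(h, X) = 9 + 11 = 20)
R(b) = -3 (R(b) = -3*3 + 6 = -9 + 6 = -3)
g(U, K) = 17 (g(U, K) = -3 + 20 = 17)
862 + g(-80, 218) = 862 + 17 = 879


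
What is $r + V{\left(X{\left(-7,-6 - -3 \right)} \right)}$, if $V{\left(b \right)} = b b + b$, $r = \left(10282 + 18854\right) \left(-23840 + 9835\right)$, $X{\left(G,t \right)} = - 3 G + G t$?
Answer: $-408047874$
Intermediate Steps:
$r = -408049680$ ($r = 29136 \left(-14005\right) = -408049680$)
$V{\left(b \right)} = b + b^{2}$ ($V{\left(b \right)} = b^{2} + b = b + b^{2}$)
$r + V{\left(X{\left(-7,-6 - -3 \right)} \right)} = -408049680 + - 7 \left(-3 - 3\right) \left(1 - 7 \left(-3 - 3\right)\right) = -408049680 + \left(-7\right) \left(-6\right) \left(1 - -42\right) = -408049680 + 42 \left(1 + 42\right) = -408049680 + 42 \cdot 43 = -408049680 + 1806 = -408047874$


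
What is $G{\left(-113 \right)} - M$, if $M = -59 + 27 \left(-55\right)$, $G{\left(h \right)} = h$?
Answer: $1431$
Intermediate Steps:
$M = -1544$ ($M = -59 - 1485 = -1544$)
$G{\left(-113 \right)} - M = -113 - -1544 = -113 + 1544 = 1431$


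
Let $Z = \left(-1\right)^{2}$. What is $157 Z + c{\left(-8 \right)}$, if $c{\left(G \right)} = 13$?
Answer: $170$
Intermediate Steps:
$Z = 1$
$157 Z + c{\left(-8 \right)} = 157 \cdot 1 + 13 = 157 + 13 = 170$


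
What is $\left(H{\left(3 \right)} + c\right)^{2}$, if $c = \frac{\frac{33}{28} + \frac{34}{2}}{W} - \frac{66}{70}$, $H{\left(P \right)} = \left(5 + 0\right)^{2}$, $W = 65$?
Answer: $\frac{1961869849}{3312400} \approx 592.28$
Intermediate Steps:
$H{\left(P \right)} = 25$ ($H{\left(P \right)} = 5^{2} = 25$)
$c = - \frac{1207}{1820}$ ($c = \frac{\frac{33}{28} + \frac{34}{2}}{65} - \frac{66}{70} = \left(33 \cdot \frac{1}{28} + 34 \cdot \frac{1}{2}\right) \frac{1}{65} - \frac{33}{35} = \left(\frac{33}{28} + 17\right) \frac{1}{65} - \frac{33}{35} = \frac{509}{28} \cdot \frac{1}{65} - \frac{33}{35} = \frac{509}{1820} - \frac{33}{35} = - \frac{1207}{1820} \approx -0.66319$)
$\left(H{\left(3 \right)} + c\right)^{2} = \left(25 - \frac{1207}{1820}\right)^{2} = \left(\frac{44293}{1820}\right)^{2} = \frac{1961869849}{3312400}$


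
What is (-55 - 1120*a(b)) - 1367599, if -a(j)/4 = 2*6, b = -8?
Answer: -1313894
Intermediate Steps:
a(j) = -48 (a(j) = -8*6 = -4*12 = -48)
(-55 - 1120*a(b)) - 1367599 = (-55 - 1120*(-48)) - 1367599 = (-55 + 53760) - 1367599 = 53705 - 1367599 = -1313894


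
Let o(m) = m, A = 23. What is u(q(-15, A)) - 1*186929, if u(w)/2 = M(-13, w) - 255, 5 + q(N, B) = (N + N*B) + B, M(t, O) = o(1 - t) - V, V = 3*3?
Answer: -187429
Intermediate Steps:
V = 9
M(t, O) = -8 - t (M(t, O) = (1 - t) - 1*9 = (1 - t) - 9 = -8 - t)
q(N, B) = -5 + B + N + B*N (q(N, B) = -5 + ((N + N*B) + B) = -5 + ((N + B*N) + B) = -5 + (B + N + B*N) = -5 + B + N + B*N)
u(w) = -500 (u(w) = 2*((-8 - 1*(-13)) - 255) = 2*((-8 + 13) - 255) = 2*(5 - 255) = 2*(-250) = -500)
u(q(-15, A)) - 1*186929 = -500 - 1*186929 = -500 - 186929 = -187429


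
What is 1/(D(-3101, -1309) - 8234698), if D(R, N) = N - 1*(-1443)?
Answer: -1/8234564 ≈ -1.2144e-7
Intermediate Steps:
D(R, N) = 1443 + N (D(R, N) = N + 1443 = 1443 + N)
1/(D(-3101, -1309) - 8234698) = 1/((1443 - 1309) - 8234698) = 1/(134 - 8234698) = 1/(-8234564) = -1/8234564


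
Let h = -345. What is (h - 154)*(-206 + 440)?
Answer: -116766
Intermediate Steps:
(h - 154)*(-206 + 440) = (-345 - 154)*(-206 + 440) = -499*234 = -116766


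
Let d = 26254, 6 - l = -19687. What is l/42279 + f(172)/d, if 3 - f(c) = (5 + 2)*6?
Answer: 515371141/1109992866 ≈ 0.46430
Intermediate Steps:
l = 19693 (l = 6 - 1*(-19687) = 6 + 19687 = 19693)
f(c) = -39 (f(c) = 3 - (5 + 2)*6 = 3 - 7*6 = 3 - 1*42 = 3 - 42 = -39)
l/42279 + f(172)/d = 19693/42279 - 39/26254 = 515371141/1109992866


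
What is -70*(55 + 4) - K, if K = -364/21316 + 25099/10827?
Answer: -238421720104/57697083 ≈ -4132.3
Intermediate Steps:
K = 132767314/57697083 (K = -364*1/21316 + 25099*(1/10827) = -91/5329 + 25099/10827 = 132767314/57697083 ≈ 2.3011)
-70*(55 + 4) - K = -70*(55 + 4) - 1*132767314/57697083 = -70*59 - 132767314/57697083 = -4130 - 132767314/57697083 = -238421720104/57697083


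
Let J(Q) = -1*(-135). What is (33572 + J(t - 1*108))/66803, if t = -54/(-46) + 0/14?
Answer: 33707/66803 ≈ 0.50457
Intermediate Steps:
t = 27/23 (t = -54*(-1/46) + 0*(1/14) = 27/23 + 0 = 27/23 ≈ 1.1739)
J(Q) = 135
(33572 + J(t - 1*108))/66803 = (33572 + 135)/66803 = 33707*(1/66803) = 33707/66803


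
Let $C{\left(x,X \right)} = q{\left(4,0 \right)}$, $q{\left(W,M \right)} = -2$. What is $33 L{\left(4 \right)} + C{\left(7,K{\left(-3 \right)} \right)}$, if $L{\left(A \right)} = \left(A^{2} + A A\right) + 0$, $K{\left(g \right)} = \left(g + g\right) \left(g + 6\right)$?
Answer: $1054$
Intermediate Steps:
$K{\left(g \right)} = 2 g \left(6 + g\right)$
$C{\left(x,X \right)} = -2$
$L{\left(A \right)} = 2 A^{2}$ ($L{\left(A \right)} = \left(A^{2} + A^{2}\right) + 0 = 2 A^{2} + 0 = 2 A^{2}$)
$33 L{\left(4 \right)} + C{\left(7,K{\left(-3 \right)} \right)} = 33 \cdot 2 \cdot 4^{2} - 2 = 33 \cdot 2 \cdot 16 - 2 = 33 \cdot 32 - 2 = 1056 - 2 = 1054$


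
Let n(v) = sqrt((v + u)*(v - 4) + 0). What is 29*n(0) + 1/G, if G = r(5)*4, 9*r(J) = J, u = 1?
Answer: 9/20 + 58*I ≈ 0.45 + 58.0*I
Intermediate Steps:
r(J) = J/9
n(v) = sqrt((1 + v)*(-4 + v)) (n(v) = sqrt((v + 1)*(v - 4) + 0) = sqrt((1 + v)*(-4 + v) + 0) = sqrt((1 + v)*(-4 + v)))
G = 20/9 (G = ((1/9)*5)*4 = (5/9)*4 = 20/9 ≈ 2.2222)
29*n(0) + 1/G = 29*sqrt(-4 + 0**2 - 3*0) + 1/(20/9) = 29*sqrt(-4 + 0 + 0) + 9/20 = 29*sqrt(-4) + 9/20 = 29*(2*I) + 9/20 = 58*I + 9/20 = 9/20 + 58*I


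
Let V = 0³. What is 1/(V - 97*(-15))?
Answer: 1/1455 ≈ 0.00068729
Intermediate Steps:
V = 0
1/(V - 97*(-15)) = 1/(0 - 97*(-15)) = 1/(0 + 1455) = 1/1455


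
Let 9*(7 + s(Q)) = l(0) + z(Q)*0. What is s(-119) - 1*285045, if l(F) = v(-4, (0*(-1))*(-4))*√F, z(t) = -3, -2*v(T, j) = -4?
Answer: -285052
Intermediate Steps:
v(T, j) = 2 (v(T, j) = -½*(-4) = 2)
l(F) = 2*√F
s(Q) = -7 (s(Q) = -7 + (2*√0 - 3*0)/9 = -7 + (2*0 + 0)/9 = -7 + (0 + 0)/9 = -7 + (⅑)*0 = -7 + 0 = -7)
s(-119) - 1*285045 = -7 - 1*285045 = -7 - 285045 = -285052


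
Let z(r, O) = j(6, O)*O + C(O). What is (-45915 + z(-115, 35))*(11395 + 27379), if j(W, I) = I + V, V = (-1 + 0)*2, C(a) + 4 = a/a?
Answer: -1735640562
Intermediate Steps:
C(a) = -3 (C(a) = -4 + a/a = -4 + 1 = -3)
V = -2 (V = -1*2 = -2)
j(W, I) = -2 + I (j(W, I) = I - 2 = -2 + I)
z(r, O) = -3 + O*(-2 + O) (z(r, O) = (-2 + O)*O - 3 = O*(-2 + O) - 3 = -3 + O*(-2 + O))
(-45915 + z(-115, 35))*(11395 + 27379) = (-45915 + (-3 + 35*(-2 + 35)))*(11395 + 27379) = (-45915 + (-3 + 35*33))*38774 = (-45915 + (-3 + 1155))*38774 = (-45915 + 1152)*38774 = -44763*38774 = -1735640562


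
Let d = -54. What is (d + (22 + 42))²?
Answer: 100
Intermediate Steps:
(d + (22 + 42))² = (-54 + (22 + 42))² = (-54 + 64)² = 10² = 100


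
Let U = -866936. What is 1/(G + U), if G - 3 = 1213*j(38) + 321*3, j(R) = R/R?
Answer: -1/864757 ≈ -1.1564e-6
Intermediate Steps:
j(R) = 1
G = 2179 (G = 3 + (1213*1 + 321*3) = 3 + (1213 + 963) = 3 + 2176 = 2179)
1/(G + U) = 1/(2179 - 866936) = 1/(-864757) = -1/864757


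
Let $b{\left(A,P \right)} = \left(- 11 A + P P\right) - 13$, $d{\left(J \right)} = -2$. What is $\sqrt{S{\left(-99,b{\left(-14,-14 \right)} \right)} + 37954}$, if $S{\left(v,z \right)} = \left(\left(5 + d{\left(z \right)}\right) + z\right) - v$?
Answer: $\sqrt{38393} \approx 195.94$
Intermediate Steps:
$b{\left(A,P \right)} = -13 + P^{2} - 11 A$ ($b{\left(A,P \right)} = \left(- 11 A + P^{2}\right) - 13 = \left(P^{2} - 11 A\right) - 13 = -13 + P^{2} - 11 A$)
$S{\left(v,z \right)} = 3 + z - v$ ($S{\left(v,z \right)} = \left(\left(5 - 2\right) + z\right) - v = \left(3 + z\right) - v = 3 + z - v$)
$\sqrt{S{\left(-99,b{\left(-14,-14 \right)} \right)} + 37954} = \sqrt{\left(3 - \left(-141 - 196\right) - -99\right) + 37954} = \sqrt{\left(3 + \left(-13 + 196 + 154\right) + 99\right) + 37954} = \sqrt{\left(3 + 337 + 99\right) + 37954} = \sqrt{439 + 37954} = \sqrt{38393}$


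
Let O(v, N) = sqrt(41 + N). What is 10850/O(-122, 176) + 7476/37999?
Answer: 7476/37999 + 50*sqrt(217) ≈ 736.74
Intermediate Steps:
10850/O(-122, 176) + 7476/37999 = 10850/(sqrt(41 + 176)) + 7476/37999 = 10850/(sqrt(217)) + 7476*(1/37999) = 10850*(sqrt(217)/217) + 7476/37999 = 50*sqrt(217) + 7476/37999 = 7476/37999 + 50*sqrt(217)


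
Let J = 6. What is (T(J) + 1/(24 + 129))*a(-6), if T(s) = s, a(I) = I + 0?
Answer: -1838/51 ≈ -36.039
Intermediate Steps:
a(I) = I
(T(J) + 1/(24 + 129))*a(-6) = (6 + 1/(24 + 129))*(-6) = (6 + 1/153)*(-6) = (919/153)*(-6) = -1838/51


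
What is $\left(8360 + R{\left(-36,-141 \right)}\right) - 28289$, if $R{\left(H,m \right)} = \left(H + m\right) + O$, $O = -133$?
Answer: $-20239$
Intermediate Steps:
$R{\left(H,m \right)} = -133 + H + m$ ($R{\left(H,m \right)} = \left(H + m\right) - 133 = -133 + H + m$)
$\left(8360 + R{\left(-36,-141 \right)}\right) - 28289 = \left(8360 - 310\right) - 28289 = 8050 - 28289 = -20239$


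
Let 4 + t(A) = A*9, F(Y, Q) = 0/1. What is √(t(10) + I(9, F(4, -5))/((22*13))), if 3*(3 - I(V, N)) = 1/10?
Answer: √1582943505/4290 ≈ 9.2742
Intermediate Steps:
F(Y, Q) = 0 (F(Y, Q) = 0*1 = 0)
I(V, N) = 89/30 (I(V, N) = 3 - ⅓/10 = 3 - ⅓*⅒ = 3 - 1/30 = 89/30)
t(A) = -4 + 9*A (t(A) = -4 + A*9 = -4 + 9*A)
√(t(10) + I(9, F(4, -5))/((22*13))) = √((-4 + 9*10) + 89/(30*((22*13)))) = √((-4 + 90) + (89/30)/286) = √(86 + (89/30)*(1/286)) = √(86 + 89/8580) = √(737969/8580) = √1582943505/4290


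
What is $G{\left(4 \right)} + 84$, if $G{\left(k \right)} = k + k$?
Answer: $92$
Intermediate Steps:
$G{\left(k \right)} = 2 k$
$G{\left(4 \right)} + 84 = 2 \cdot 4 + 84 = 8 + 84 = 92$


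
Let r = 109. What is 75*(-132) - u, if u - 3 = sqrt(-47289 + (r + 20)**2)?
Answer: -9903 - 2*I*sqrt(7662) ≈ -9903.0 - 175.07*I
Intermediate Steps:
u = 3 + 2*I*sqrt(7662) (u = 3 + sqrt(-47289 + (109 + 20)**2) = 3 + sqrt(-47289 + 129**2) = 3 + sqrt(-47289 + 16641) = 3 + sqrt(-30648) = 3 + 2*I*sqrt(7662) ≈ 3.0 + 175.07*I)
75*(-132) - u = 75*(-132) - (3 + 2*I*sqrt(7662)) = -9900 + (-3 - 2*I*sqrt(7662)) = -9903 - 2*I*sqrt(7662)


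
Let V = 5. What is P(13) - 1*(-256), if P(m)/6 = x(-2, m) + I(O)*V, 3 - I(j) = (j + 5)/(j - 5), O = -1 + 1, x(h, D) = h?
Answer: 364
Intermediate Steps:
O = 0
I(j) = 3 - (5 + j)/(-5 + j) (I(j) = 3 - (j + 5)/(j - 5) = 3 - (5 + j)/(-5 + j))
P(m) = 108 (P(m) = 6*(-2 + (2*(-10 + 0)/(-5 + 0))*5) = 6*(-2 + (2*(-10)/(-5))*5) = 6*(-2 + (2*(-1/5)*(-10))*5) = 6*(-2 + 4*5) = 6*(-2 + 20) = 6*18 = 108)
P(13) - 1*(-256) = 108 - 1*(-256) = 108 + 256 = 364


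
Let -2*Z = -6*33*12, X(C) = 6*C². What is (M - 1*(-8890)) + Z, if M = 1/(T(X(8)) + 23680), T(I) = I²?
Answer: 1724708609/171136 ≈ 10078.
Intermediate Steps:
M = 1/171136 (M = 1/((6*8²)² + 23680) = 1/((6*64)² + 23680) = 1/(384² + 23680) = 1/(147456 + 23680) = 1/171136 ≈ 5.8433e-6)
Z = 1188 (Z = -(-6*33)*12/2 = -(-99)*12 = -½*(-2376) = 1188)
(M - 1*(-8890)) + Z = (1/171136 - 1*(-8890)) + 1188 = (1/171136 + 8890) + 1188 = 1521399041/171136 + 1188 = 1724708609/171136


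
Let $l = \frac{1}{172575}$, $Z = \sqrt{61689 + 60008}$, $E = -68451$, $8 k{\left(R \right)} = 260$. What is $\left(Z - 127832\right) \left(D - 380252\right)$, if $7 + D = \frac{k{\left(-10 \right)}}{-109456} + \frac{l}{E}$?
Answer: $\frac{15712900007212785196458623}{323249052777300} - \frac{983346893248187320637 \sqrt{121697}}{2585992422218400} \approx 4.8477 \cdot 10^{10}$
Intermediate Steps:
$k{\left(R \right)} = \frac{65}{2}$ ($k{\left(R \right)} = \frac{1}{8} \cdot 260 = \frac{65}{2}$)
$Z = \sqrt{121697} \approx 348.85$
$l = \frac{1}{172575} \approx 5.7946 \cdot 10^{-6}$
$D = - \frac{18102714796283837}{2585992422218400}$ ($D = -7 + \left(\frac{65}{2 \left(-109456\right)} + \frac{1}{172575 \left(-68451\right)}\right) = -7 + \left(\frac{65}{2} \left(- \frac{1}{109456}\right) + \frac{1}{172575} \left(- \frac{1}{68451}\right)\right) = -7 - \frac{767840755037}{2585992422218400} = - \frac{18102714796283837}{2585992422218400} \approx -7.0003$)
$\left(Z - 127832\right) \left(D - 380252\right) = \left(\sqrt{121697} - 127832\right) \left(- \frac{18102714796283837}{2585992422218400} - 380252\right) = \left(-127832 + \sqrt{121697}\right) \left(- \frac{983346893248187320637}{2585992422218400}\right) = \frac{15712900007212785196458623}{323249052777300} - \frac{983346893248187320637 \sqrt{121697}}{2585992422218400}$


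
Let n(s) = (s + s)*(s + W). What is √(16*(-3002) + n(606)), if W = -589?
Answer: 2*I*√6857 ≈ 165.61*I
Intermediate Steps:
n(s) = 2*s*(-589 + s) (n(s) = (s + s)*(s - 589) = (2*s)*(-589 + s) = 2*s*(-589 + s))
√(16*(-3002) + n(606)) = √(16*(-3002) + 2*606*(-589 + 606)) = √(-48032 + 2*606*17) = √(-48032 + 20604) = √(-27428) = 2*I*√6857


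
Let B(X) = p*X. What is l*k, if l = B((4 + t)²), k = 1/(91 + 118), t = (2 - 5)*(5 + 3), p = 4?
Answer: 1600/209 ≈ 7.6555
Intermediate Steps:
t = -24 (t = -3*8 = -24)
B(X) = 4*X
k = 1/209 ≈ 0.0047847
l = 1600 (l = 4*(4 - 24)² = 4*(-20)² = 4*400 = 1600)
l*k = 1600*(1/209) = 1600/209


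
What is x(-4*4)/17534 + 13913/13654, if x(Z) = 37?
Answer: 61113935/59852309 ≈ 1.0211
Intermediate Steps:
x(-4*4)/17534 + 13913/13654 = 37/17534 + 13913/13654 = 61113935/59852309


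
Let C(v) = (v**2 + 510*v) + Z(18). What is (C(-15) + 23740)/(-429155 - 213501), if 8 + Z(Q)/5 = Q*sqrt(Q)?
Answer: -2325/91808 - 135*sqrt(2)/321328 ≈ -0.025919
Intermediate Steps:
Z(Q) = -40 + 5*Q**(3/2) (Z(Q) = -40 + 5*(Q*sqrt(Q)) = -40 + 5*Q**(3/2))
C(v) = -40 + v**2 + 270*sqrt(2) + 510*v (C(v) = (v**2 + 510*v) + (-40 + 5*18**(3/2)) = (v**2 + 510*v) + (-40 + 5*(54*sqrt(2))) = (v**2 + 510*v) + (-40 + 270*sqrt(2)) = -40 + v**2 + 270*sqrt(2) + 510*v)
(C(-15) + 23740)/(-429155 - 213501) = ((-40 + (-15)**2 + 270*sqrt(2) + 510*(-15)) + 23740)/(-429155 - 213501) = ((-40 + 225 + 270*sqrt(2) - 7650) + 23740)/(-642656) = ((-7465 + 270*sqrt(2)) + 23740)*(-1/642656) = (16275 + 270*sqrt(2))*(-1/642656) = -2325/91808 - 135*sqrt(2)/321328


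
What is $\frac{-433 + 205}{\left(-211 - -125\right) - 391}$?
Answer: $\frac{76}{159} \approx 0.47799$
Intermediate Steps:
$\frac{-433 + 205}{\left(-211 - -125\right) - 391} = - \frac{228}{\left(-211 + 125\right) - 391} = - \frac{228}{-86 - 391} = - \frac{228}{-477} = \left(-228\right) \left(- \frac{1}{477}\right) = \frac{76}{159}$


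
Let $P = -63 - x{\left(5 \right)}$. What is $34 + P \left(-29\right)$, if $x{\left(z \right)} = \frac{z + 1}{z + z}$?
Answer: $\frac{9392}{5} \approx 1878.4$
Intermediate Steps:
$x{\left(z \right)} = \frac{1 + z}{2 z}$
$P = - \frac{318}{5}$ ($P = -63 - \frac{1 + 5}{2 \cdot 5} = -63 - \frac{1}{2} \cdot \frac{1}{5} \cdot 6 = -63 - \frac{3}{5} = - \frac{318}{5} \approx -63.6$)
$34 + P \left(-29\right) = 34 - - \frac{9222}{5} = 34 + \frac{9222}{5} = \frac{9392}{5}$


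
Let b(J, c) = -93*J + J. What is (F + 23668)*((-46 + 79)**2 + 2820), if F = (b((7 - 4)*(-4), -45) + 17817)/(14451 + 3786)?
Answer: 562442864811/6079 ≈ 9.2522e+7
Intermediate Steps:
b(J, c) = -92*J
F = 6307/6079 (F = (-92*(7 - 4)*(-4) + 17817)/(14451 + 3786) = (-276*(-4) + 17817)/18237 = (-92*(-12) + 17817)*(1/18237) = (1104 + 17817)*(1/18237) = 18921*(1/18237) = 6307/6079 ≈ 1.0375)
(F + 23668)*((-46 + 79)**2 + 2820) = (6307/6079 + 23668)*((-46 + 79)**2 + 2820) = 143884079*(33**2 + 2820)/6079 = 143884079*(1089 + 2820)/6079 = (143884079/6079)*3909 = 562442864811/6079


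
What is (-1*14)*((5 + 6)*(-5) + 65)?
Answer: -140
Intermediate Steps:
(-1*14)*((5 + 6)*(-5) + 65) = -14*(11*(-5) + 65) = -14*(-55 + 65) = -14*10 = -140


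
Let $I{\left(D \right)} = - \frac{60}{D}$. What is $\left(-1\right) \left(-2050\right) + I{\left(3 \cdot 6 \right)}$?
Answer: $\frac{6140}{3} \approx 2046.7$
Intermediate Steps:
$\left(-1\right) \left(-2050\right) + I{\left(3 \cdot 6 \right)} = \left(-1\right) \left(-2050\right) - \frac{60}{3 \cdot 6} = 2050 - \frac{60}{18} = 2050 - \frac{10}{3} = \frac{6140}{3}$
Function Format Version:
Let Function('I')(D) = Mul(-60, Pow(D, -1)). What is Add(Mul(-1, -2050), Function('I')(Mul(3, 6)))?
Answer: Rational(6140, 3) ≈ 2046.7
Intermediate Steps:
Add(Mul(-1, -2050), Function('I')(Mul(3, 6))) = Add(Mul(-1, -2050), Mul(-60, Pow(Mul(3, 6), -1))) = Add(2050, Mul(-60, Pow(18, -1))) = Add(2050, Mul(-60, Rational(1, 18))) = Add(2050, Rational(-10, 3)) = Rational(6140, 3)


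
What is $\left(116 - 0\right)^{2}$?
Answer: $13456$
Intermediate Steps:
$\left(116 - 0\right)^{2} = \left(116 + 0\right)^{2} = 116^{2} = 13456$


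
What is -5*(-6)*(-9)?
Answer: -270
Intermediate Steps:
-5*(-6)*(-9) = 30*(-9) = -270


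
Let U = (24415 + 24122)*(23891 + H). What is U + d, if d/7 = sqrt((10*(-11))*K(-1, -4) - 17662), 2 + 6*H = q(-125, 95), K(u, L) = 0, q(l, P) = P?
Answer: 2320699581/2 + 7*I*sqrt(17662) ≈ 1.1603e+9 + 930.29*I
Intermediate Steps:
H = 31/2 (H = -1/3 + (1/6)*95 = -1/3 + 95/6 = 31/2 ≈ 15.500)
d = 7*I*sqrt(17662) (d = 7*sqrt((10*(-11))*0 - 17662) = 7*sqrt(-110*0 - 17662) = 7*sqrt(0 - 17662) = 7*sqrt(-17662) = 7*(I*sqrt(17662)) = 7*I*sqrt(17662) ≈ 930.29*I)
U = 2320699581/2 (U = (24415 + 24122)*(23891 + 31/2) = 48537*(47813/2) = 2320699581/2 ≈ 1.1603e+9)
U + d = 2320699581/2 + 7*I*sqrt(17662)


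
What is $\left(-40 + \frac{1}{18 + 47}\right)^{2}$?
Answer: $\frac{6754801}{4225} \approx 1598.8$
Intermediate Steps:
$\left(-40 + \frac{1}{18 + 47}\right)^{2} = \left(-40 + \frac{1}{65}\right)^{2} = \left(- \frac{2599}{65}\right)^{2} = \frac{6754801}{4225}$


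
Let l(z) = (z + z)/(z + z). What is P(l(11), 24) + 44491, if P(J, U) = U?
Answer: 44515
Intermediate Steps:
l(z) = 1 (l(z) = (2*z)/((2*z)) = (2*z)*(1/(2*z)) = 1)
P(l(11), 24) + 44491 = 24 + 44491 = 44515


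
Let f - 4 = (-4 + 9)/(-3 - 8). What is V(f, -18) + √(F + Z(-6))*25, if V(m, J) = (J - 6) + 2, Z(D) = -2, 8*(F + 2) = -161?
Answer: -22 + 25*I*√386/4 ≈ -22.0 + 122.79*I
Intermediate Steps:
F = -177/8 (F = -2 + (⅛)*(-161) = -2 - 161/8 = -177/8 ≈ -22.125)
f = 39/11 (f = 4 + (-4 + 9)/(-3 - 8) = 4 + 5/(-11) = 4 + 5*(-1/11) = 4 - 5/11 = 39/11 ≈ 3.5455)
V(m, J) = -4 + J (V(m, J) = (-6 + J) + 2 = -4 + J)
V(f, -18) + √(F + Z(-6))*25 = (-4 - 18) + √(-177/8 - 2)*25 = -22 + √(-193/8)*25 = -22 + (I*√386/4)*25 = -22 + 25*I*√386/4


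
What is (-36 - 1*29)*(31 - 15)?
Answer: -1040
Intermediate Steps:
(-36 - 1*29)*(31 - 15) = (-36 - 29)*16 = -65*16 = -1040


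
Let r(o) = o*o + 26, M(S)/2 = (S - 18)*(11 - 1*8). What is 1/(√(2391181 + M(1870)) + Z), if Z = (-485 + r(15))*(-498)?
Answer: 116532/13577304731 - √2402293/13577304731 ≈ 8.4687e-6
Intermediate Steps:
M(S) = -108 + 6*S (M(S) = 2*((S - 18)*(11 - 1*8)) = 2*((-18 + S)*(11 - 8)) = 2*((-18 + S)*3) = 2*(-54 + 3*S) = -108 + 6*S)
r(o) = 26 + o² (r(o) = o² + 26 = 26 + o²)
Z = 116532 (Z = (-485 + (26 + 15²))*(-498) = (-485 + (26 + 225))*(-498) = (-485 + 251)*(-498) = -234*(-498) = 116532)
1/(√(2391181 + M(1870)) + Z) = 1/(√(2391181 + (-108 + 6*1870)) + 116532) = 1/(√(2391181 + (-108 + 11220)) + 116532) = 1/(√(2391181 + 11112) + 116532) = 1/(√2402293 + 116532) = 1/(116532 + √2402293)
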